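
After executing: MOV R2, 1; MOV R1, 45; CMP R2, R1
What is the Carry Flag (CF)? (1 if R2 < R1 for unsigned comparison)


Register state trace:
  MOV R2, 1  → R2 = 1
  MOV R1, 45  → R1 = 45
  CMP R2, R1  → unsigned 1 - 45: borrow occurs
  1 < 45, so CF = 1
CF = 1

1


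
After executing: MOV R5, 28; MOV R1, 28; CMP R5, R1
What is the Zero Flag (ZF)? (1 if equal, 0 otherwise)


Register state trace:
  MOV R5, 28  → R5 = 28
  MOV R1, 28  → R1 = 28
  CMP R5, R1  → computes 28 - 28 = 0
  Result is zero, so values are equal
ZF = 1

1


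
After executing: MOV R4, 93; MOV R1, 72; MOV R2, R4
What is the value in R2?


Register state trace:
  MOV R4, 93  → R4 = 93
  MOV R1, 72  → R1 = 72
  MOV R2, R4  → R2 = 93
Final: R2 = 93

93


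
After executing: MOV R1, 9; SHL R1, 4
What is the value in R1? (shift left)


Register state trace:
  MOV R1, 9  → R1 = 9
  SHL R1, 4  → R1 = 9 << 4 = 9 * 2^4 = 144
Final: R1 = 144

144


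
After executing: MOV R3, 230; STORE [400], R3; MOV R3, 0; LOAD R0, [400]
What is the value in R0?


Register and memory trace:
  MOV R3, 230  → R3 = 230
  STORE [400], R3  → mem[400] = 230
  MOV R3, 0  → R3 = 0
  LOAD R0, [400]  → R0 = mem[400] = 230
Final: R0 = 230

230


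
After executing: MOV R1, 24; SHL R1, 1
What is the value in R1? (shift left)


Register state trace:
  MOV R1, 24  → R1 = 24
  SHL R1, 1  → R1 = 24 << 1 = 24 * 2^1 = 48
Final: R1 = 48

48


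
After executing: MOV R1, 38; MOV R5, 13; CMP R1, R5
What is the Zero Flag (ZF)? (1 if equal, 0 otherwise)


Register state trace:
  MOV R1, 38  → R1 = 38
  MOV R5, 13  → R5 = 13
  CMP R1, R5  → computes 38 - 13 = 25
  Result is nonzero, so values are not equal
ZF = 0

0


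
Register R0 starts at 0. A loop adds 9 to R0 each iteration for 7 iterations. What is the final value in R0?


Starting value: R0 = 0
  Iter 1: R0 = 0 + 9 = 9
  Iter 2: R0 = 9 + 9 = 18
  Iter 3: R0 = 18 + 9 = 27
  Iter 4: R0 = 27 + 9 = 36
  Iter 5: R0 = 36 + 9 = 45
  Iter 6: R0 = 45 + 9 = 54
  Iter 7: R0 = 54 + 9 = 63
Final: R0 = 63

63


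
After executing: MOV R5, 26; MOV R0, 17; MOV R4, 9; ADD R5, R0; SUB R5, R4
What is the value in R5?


Register state trace:
  MOV R5, 26  → R5 = 26
  MOV R0, 17  → R0 = 17
  MOV R4, 9  → R4 = 9
  ADD R5, R0  → R5 = 26 + 17 = 43
  SUB R5, R4  → R5 = 43 - 9 = 34
Final: R5 = 34

34


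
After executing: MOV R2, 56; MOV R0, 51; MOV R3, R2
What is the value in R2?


Register state trace:
  MOV R2, 56  → R2 = 56
  MOV R0, 51  → R0 = 51
  MOV R3, R2  → R3 = 56
Final: R2 = 56

56


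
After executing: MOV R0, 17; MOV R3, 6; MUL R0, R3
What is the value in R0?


Register state trace:
  MOV R0, 17  → R0 = 17
  MOV R3, 6  → R3 = 6
  MUL R0, R3  → R0 = 17 * 6 = 102
Final: R0 = 102

102


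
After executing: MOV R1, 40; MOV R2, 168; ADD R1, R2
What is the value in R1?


Register state trace:
  MOV R1, 40  → R1 = 40
  MOV R2, 168  → R2 = 168
  ADD R1, R2  → R1 = 40 + 168 = 208
Final: R1 = 208

208


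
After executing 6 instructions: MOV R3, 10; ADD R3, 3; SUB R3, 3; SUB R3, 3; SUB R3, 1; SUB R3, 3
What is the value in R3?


Register state trace:
  MOV R3, 10  → R3 = 10
  ADD R3, 3  → R3 = 10 + 3 = 13
  SUB R3, 3  → R3 = 13 - 3 = 10
  SUB R3, 3  → R3 = 10 - 3 = 7
  SUB R3, 1  → R3 = 7 - 1 = 6
  SUB R3, 3  → R3 = 6 - 3 = 3
Final: R3 = 3

3


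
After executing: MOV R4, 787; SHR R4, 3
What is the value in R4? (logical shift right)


Register state trace:
  MOV R4, 787  → R4 = 787
  SHR R4, 3  → R4 = 787 >> 3 = 787 // 2^3 = 98
Final: R4 = 98

98


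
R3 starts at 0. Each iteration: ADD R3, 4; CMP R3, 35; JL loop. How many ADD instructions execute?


Loop trace (R3 starts at 0, target 35, step 4):
  ADD #1: R3 = 0 + 4 = 4  → 4 < 35, loop
  ADD #2: R3 = 4 + 4 = 8  → 8 < 35, loop
  ADD #3: R3 = 8 + 4 = 12  → 12 < 35, loop
  ADD #4: R3 = 12 + 4 = 16  → 16 < 35, loop
  ADD #5: R3 = 16 + 4 = 20  → 20 < 35, loop
  ADD #6: R3 = 20 + 4 = 24  → 24 < 35, loop
  ADD #7: R3 = 24 + 4 = 28  → 28 < 35, loop
  ADD #8: R3 = 28 + 4 = 32  → 32 < 35, loop
  ADD #9: R3 = 32 + 4 = 36  → 36 >= 35, exit
Total ADD instructions: 9

9


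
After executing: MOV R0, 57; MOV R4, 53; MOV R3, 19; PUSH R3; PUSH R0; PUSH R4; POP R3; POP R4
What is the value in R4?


Stack trace (top is rightmost):
  MOV R0, 57  → R0 = 57
  MOV R4, 53  → R4 = 53
  MOV R3, 19  → R3 = 19
  PUSH R3  → stack: [19]
  PUSH R0  → stack: [19, 57]
  PUSH R4  → stack: [19, 57, 53]
  POP R3  → R3 = 53, stack: [19, 57]
  POP R4  → R4 = 57, stack: [19]
Final: R4 = 57

57


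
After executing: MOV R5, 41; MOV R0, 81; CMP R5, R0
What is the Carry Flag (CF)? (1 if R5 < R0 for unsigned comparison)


Register state trace:
  MOV R5, 41  → R5 = 41
  MOV R0, 81  → R0 = 81
  CMP R5, R0  → unsigned 41 - 81: borrow occurs
  41 < 81, so CF = 1
CF = 1

1


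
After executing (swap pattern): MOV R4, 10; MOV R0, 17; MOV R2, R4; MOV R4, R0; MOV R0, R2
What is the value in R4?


Register state trace (swap pattern):
  MOV R4, 10  → R4 = 10
  MOV R0, 17  → R0 = 17
  MOV R2, R4  → R2 = 10  (save R4)
  MOV R4, R0  → R4 = 17  (R4 gets R0's value)
  MOV R0, R2  → R0 = 10  (R0 gets saved value)
Final: R4 = 17

17


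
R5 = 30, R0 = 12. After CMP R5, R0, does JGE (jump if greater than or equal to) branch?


Trace:
  R5 = 30, R0 = 12
  CMP R5, R0  → compares 30 vs 12
  JGE checks: is 30 greater than or equal to 12?
  30 > 12, so condition is true
Branch taken: Yes

Yes


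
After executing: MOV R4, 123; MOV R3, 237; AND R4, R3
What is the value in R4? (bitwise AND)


Register state trace:
  MOV R4, 123  → R4 = 123 (0b01111011)
  MOV R3, 237  → R3 = 237 (0b11101101)
  AND R4, R3  → R4 = 123 AND 237 = 105 (0b01101001)
Final: R4 = 105

105


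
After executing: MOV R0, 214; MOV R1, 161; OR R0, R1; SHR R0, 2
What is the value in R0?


Register state trace:
  MOV R0, 214  → R0 = 214 (0b11010110)
  MOV R1, 161  → R1 = 161 (0b10100001)
  OR R0, R1  → R0 = 214 OR 161 = 247 (0b11110111)
  SHR R0, 2  → R0 = 247 >> 2 = 61
Final: R0 = 61

61


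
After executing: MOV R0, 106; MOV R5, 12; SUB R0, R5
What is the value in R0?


Register state trace:
  MOV R0, 106  → R0 = 106
  MOV R5, 12  → R5 = 12
  SUB R0, R5  → R0 = 106 - 12 = 94
Final: R0 = 94

94


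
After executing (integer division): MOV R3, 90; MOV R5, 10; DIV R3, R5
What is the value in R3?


Register state trace:
  MOV R3, 90  → R3 = 90
  MOV R5, 10  → R5 = 10
  DIV R3, R5  → R3 = 90 // 10 = 9
Final: R3 = 9

9


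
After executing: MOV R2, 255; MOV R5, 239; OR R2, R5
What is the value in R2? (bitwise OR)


Register state trace:
  MOV R2, 255  → R2 = 255 (0b11111111)
  MOV R5, 239  → R5 = 239 (0b11101111)
  OR R2, R5   → R2 = 255 OR 239 = 255 (0b11111111)
Final: R2 = 255

255


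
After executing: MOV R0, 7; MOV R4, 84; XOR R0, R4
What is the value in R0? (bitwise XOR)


Register state trace:
  MOV R0, 7  → R0 = 7 (0b00000111)
  MOV R4, 84  → R4 = 84 (0b01010100)
  XOR R0, R4  → R0 = 7 XOR 84 = 83 (0b01010011)
Final: R0 = 83

83


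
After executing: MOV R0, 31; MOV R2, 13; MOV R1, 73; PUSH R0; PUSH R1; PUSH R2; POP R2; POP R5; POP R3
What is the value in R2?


Stack trace (top is rightmost):
  MOV R0, 31  → R0 = 31
  MOV R2, 13  → R2 = 13
  MOV R1, 73  → R1 = 73
  PUSH R0  → stack: [31]
  PUSH R1  → stack: [31, 73]
  PUSH R2  → stack: [31, 73, 13]
  POP R2  → R2 = 13, stack: [31, 73]
  POP R5  → R5 = 73, stack: [31]
  POP R3  → R3 = 31, stack: []
Final: R2 = 13

13


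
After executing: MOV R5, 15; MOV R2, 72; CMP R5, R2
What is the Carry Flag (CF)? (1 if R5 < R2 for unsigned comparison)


Register state trace:
  MOV R5, 15  → R5 = 15
  MOV R2, 72  → R2 = 72
  CMP R5, R2  → unsigned 15 - 72: borrow occurs
  15 < 72, so CF = 1
CF = 1

1


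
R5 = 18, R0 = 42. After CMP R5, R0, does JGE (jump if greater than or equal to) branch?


Trace:
  R5 = 18, R0 = 42
  CMP R5, R0  → compares 18 vs 42
  JGE checks: is 18 greater than or equal to 42?
  18 < 42, so condition is false
Branch taken: No

No


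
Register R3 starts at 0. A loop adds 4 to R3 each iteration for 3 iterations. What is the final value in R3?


Starting value: R3 = 0
  Iter 1: R3 = 0 + 4 = 4
  Iter 2: R3 = 4 + 4 = 8
  Iter 3: R3 = 8 + 4 = 12
Final: R3 = 12

12


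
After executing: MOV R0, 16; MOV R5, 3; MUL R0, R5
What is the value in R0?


Register state trace:
  MOV R0, 16  → R0 = 16
  MOV R5, 3  → R5 = 3
  MUL R0, R5  → R0 = 16 * 3 = 48
Final: R0 = 48

48


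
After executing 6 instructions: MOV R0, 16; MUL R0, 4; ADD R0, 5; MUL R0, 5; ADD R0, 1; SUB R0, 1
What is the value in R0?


Register state trace:
  MOV R0, 16  → R0 = 16
  MUL R0, 4  → R0 = 16 * 4 = 64
  ADD R0, 5  → R0 = 64 + 5 = 69
  MUL R0, 5  → R0 = 69 * 5 = 345
  ADD R0, 1  → R0 = 345 + 1 = 346
  SUB R0, 1  → R0 = 346 - 1 = 345
Final: R0 = 345

345


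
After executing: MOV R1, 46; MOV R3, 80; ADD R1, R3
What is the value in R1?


Register state trace:
  MOV R1, 46  → R1 = 46
  MOV R3, 80  → R3 = 80
  ADD R1, R3  → R1 = 46 + 80 = 126
Final: R1 = 126

126


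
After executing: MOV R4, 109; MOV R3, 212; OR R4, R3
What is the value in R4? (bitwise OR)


Register state trace:
  MOV R4, 109  → R4 = 109 (0b01101101)
  MOV R3, 212  → R3 = 212 (0b11010100)
  OR R4, R3   → R4 = 109 OR 212 = 253 (0b11111101)
Final: R4 = 253

253


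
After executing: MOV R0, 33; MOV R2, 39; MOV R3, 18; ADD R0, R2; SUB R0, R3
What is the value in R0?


Register state trace:
  MOV R0, 33  → R0 = 33
  MOV R2, 39  → R2 = 39
  MOV R3, 18  → R3 = 18
  ADD R0, R2  → R0 = 33 + 39 = 72
  SUB R0, R3  → R0 = 72 - 18 = 54
Final: R0 = 54

54


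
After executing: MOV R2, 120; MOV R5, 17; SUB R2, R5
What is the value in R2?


Register state trace:
  MOV R2, 120  → R2 = 120
  MOV R5, 17  → R5 = 17
  SUB R2, R5  → R2 = 120 - 17 = 103
Final: R2 = 103

103


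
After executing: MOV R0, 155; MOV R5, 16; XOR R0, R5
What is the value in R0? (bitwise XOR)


Register state trace:
  MOV R0, 155  → R0 = 155 (0b10011011)
  MOV R5, 16  → R5 = 16 (0b00010000)
  XOR R0, R5  → R0 = 155 XOR 16 = 139 (0b10001011)
Final: R0 = 139

139


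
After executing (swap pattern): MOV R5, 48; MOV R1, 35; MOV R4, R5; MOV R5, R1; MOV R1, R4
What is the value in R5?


Register state trace (swap pattern):
  MOV R5, 48  → R5 = 48
  MOV R1, 35  → R1 = 35
  MOV R4, R5  → R4 = 48  (save R5)
  MOV R5, R1  → R5 = 35  (R5 gets R1's value)
  MOV R1, R4  → R1 = 48  (R1 gets saved value)
Final: R5 = 35

35


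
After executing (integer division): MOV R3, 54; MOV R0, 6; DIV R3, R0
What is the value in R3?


Register state trace:
  MOV R3, 54  → R3 = 54
  MOV R0, 6  → R0 = 6
  DIV R3, R0  → R3 = 54 // 6 = 9
Final: R3 = 9

9


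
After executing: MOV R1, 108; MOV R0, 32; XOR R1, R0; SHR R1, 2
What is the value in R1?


Register state trace:
  MOV R1, 108  → R1 = 108 (0b01101100)
  MOV R0, 32  → R0 = 32 (0b00100000)
  XOR R1, R0  → R1 = 108 XOR 32 = 76 (0b01001100)
  SHR R1, 2  → R1 = 76 >> 2 = 19
Final: R1 = 19

19


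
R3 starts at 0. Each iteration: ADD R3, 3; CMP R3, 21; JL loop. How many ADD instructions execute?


Loop trace (R3 starts at 0, target 21, step 3):
  ADD #1: R3 = 0 + 3 = 3  → 3 < 21, loop
  ADD #2: R3 = 3 + 3 = 6  → 6 < 21, loop
  ADD #3: R3 = 6 + 3 = 9  → 9 < 21, loop
  ADD #4: R3 = 9 + 3 = 12  → 12 < 21, loop
  ADD #5: R3 = 12 + 3 = 15  → 15 < 21, loop
  ADD #6: R3 = 15 + 3 = 18  → 18 < 21, loop
  ADD #7: R3 = 18 + 3 = 21  → 21 >= 21, exit
Total ADD instructions: 7

7


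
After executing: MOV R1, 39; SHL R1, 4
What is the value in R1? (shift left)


Register state trace:
  MOV R1, 39  → R1 = 39
  SHL R1, 4  → R1 = 39 << 4 = 39 * 2^4 = 624
Final: R1 = 624

624


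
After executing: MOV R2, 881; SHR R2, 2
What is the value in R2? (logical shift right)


Register state trace:
  MOV R2, 881  → R2 = 881
  SHR R2, 2  → R2 = 881 >> 2 = 881 // 2^2 = 220
Final: R2 = 220

220


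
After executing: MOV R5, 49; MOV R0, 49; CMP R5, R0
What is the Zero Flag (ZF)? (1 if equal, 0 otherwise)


Register state trace:
  MOV R5, 49  → R5 = 49
  MOV R0, 49  → R0 = 49
  CMP R5, R0  → computes 49 - 49 = 0
  Result is zero, so values are equal
ZF = 1

1


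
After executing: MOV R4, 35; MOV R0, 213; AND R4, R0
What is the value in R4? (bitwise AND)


Register state trace:
  MOV R4, 35  → R4 = 35 (0b00100011)
  MOV R0, 213  → R0 = 213 (0b11010101)
  AND R4, R0  → R4 = 35 AND 213 = 1 (0b00000001)
Final: R4 = 1

1


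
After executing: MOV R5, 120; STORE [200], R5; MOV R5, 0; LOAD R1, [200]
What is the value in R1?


Register and memory trace:
  MOV R5, 120  → R5 = 120
  STORE [200], R5  → mem[200] = 120
  MOV R5, 0  → R5 = 0
  LOAD R1, [200]  → R1 = mem[200] = 120
Final: R1 = 120

120


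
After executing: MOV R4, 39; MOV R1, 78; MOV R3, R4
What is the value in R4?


Register state trace:
  MOV R4, 39  → R4 = 39
  MOV R1, 78  → R1 = 78
  MOV R3, R4  → R3 = 39
Final: R4 = 39

39


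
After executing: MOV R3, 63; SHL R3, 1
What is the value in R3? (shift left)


Register state trace:
  MOV R3, 63  → R3 = 63
  SHL R3, 1  → R3 = 63 << 1 = 63 * 2^1 = 126
Final: R3 = 126

126


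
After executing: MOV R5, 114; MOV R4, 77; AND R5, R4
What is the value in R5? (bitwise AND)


Register state trace:
  MOV R5, 114  → R5 = 114 (0b01110010)
  MOV R4, 77  → R4 = 77 (0b01001101)
  AND R5, R4  → R5 = 114 AND 77 = 64 (0b01000000)
Final: R5 = 64

64


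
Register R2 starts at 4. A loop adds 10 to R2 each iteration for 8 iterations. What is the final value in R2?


Starting value: R2 = 4
  Iter 1: R2 = 4 + 10 = 14
  Iter 2: R2 = 14 + 10 = 24
  Iter 3: R2 = 24 + 10 = 34
  Iter 4: R2 = 34 + 10 = 44
  Iter 5: R2 = 44 + 10 = 54
  Iter 6: R2 = 54 + 10 = 64
  Iter 7: R2 = 64 + 10 = 74
  Iter 8: R2 = 74 + 10 = 84
Final: R2 = 84

84


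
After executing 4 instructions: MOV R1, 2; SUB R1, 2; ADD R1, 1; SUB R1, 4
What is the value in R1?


Register state trace:
  MOV R1, 2  → R1 = 2
  SUB R1, 2  → R1 = 2 - 2 = 0
  ADD R1, 1  → R1 = 0 + 1 = 1
  SUB R1, 4  → R1 = 1 - 4 = -3
Final: R1 = -3

-3


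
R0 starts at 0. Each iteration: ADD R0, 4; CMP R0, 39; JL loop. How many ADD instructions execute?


Loop trace (R0 starts at 0, target 39, step 4):
  ADD #1: R0 = 0 + 4 = 4  → 4 < 39, loop
  ADD #2: R0 = 4 + 4 = 8  → 8 < 39, loop
  ADD #3: R0 = 8 + 4 = 12  → 12 < 39, loop
  ADD #4: R0 = 12 + 4 = 16  → 16 < 39, loop
  ADD #5: R0 = 16 + 4 = 20  → 20 < 39, loop
  ADD #6: R0 = 20 + 4 = 24  → 24 < 39, loop
  ADD #7: R0 = 24 + 4 = 28  → 28 < 39, loop
  ADD #8: R0 = 28 + 4 = 32  → 32 < 39, loop
  ADD #9: R0 = 32 + 4 = 36  → 36 < 39, loop
  ADD #10: R0 = 36 + 4 = 40  → 40 >= 39, exit
Total ADD instructions: 10

10


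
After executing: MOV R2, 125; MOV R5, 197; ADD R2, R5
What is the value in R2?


Register state trace:
  MOV R2, 125  → R2 = 125
  MOV R5, 197  → R5 = 197
  ADD R2, R5  → R2 = 125 + 197 = 322
Final: R2 = 322

322


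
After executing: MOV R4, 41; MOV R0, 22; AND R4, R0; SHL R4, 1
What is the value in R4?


Register state trace:
  MOV R4, 41  → R4 = 41 (0b00101001)
  MOV R0, 22  → R0 = 22 (0b00010110)
  AND R4, R0  → R4 = 41 AND 22 = 0 (0b00000000)
  SHL R4, 1  → R4 = 0 << 1 = 0
Final: R4 = 0

0


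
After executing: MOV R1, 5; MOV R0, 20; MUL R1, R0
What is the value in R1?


Register state trace:
  MOV R1, 5  → R1 = 5
  MOV R0, 20  → R0 = 20
  MUL R1, R0  → R1 = 5 * 20 = 100
Final: R1 = 100

100


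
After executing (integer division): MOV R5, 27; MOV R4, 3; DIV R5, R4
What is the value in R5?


Register state trace:
  MOV R5, 27  → R5 = 27
  MOV R4, 3  → R4 = 3
  DIV R5, R4  → R5 = 27 // 3 = 9
Final: R5 = 9

9


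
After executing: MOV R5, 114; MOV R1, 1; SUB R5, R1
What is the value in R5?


Register state trace:
  MOV R5, 114  → R5 = 114
  MOV R1, 1  → R1 = 1
  SUB R5, R1  → R5 = 114 - 1 = 113
Final: R5 = 113

113


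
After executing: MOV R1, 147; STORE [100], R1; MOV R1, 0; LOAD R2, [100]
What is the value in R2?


Register and memory trace:
  MOV R1, 147  → R1 = 147
  STORE [100], R1  → mem[100] = 147
  MOV R1, 0  → R1 = 0
  LOAD R2, [100]  → R2 = mem[100] = 147
Final: R2 = 147

147


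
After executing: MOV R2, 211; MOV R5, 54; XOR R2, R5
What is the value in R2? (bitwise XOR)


Register state trace:
  MOV R2, 211  → R2 = 211 (0b11010011)
  MOV R5, 54  → R5 = 54 (0b00110110)
  XOR R2, R5  → R2 = 211 XOR 54 = 229 (0b11100101)
Final: R2 = 229

229


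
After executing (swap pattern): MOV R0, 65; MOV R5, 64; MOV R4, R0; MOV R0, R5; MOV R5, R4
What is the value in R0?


Register state trace (swap pattern):
  MOV R0, 65  → R0 = 65
  MOV R5, 64  → R5 = 64
  MOV R4, R0  → R4 = 65  (save R0)
  MOV R0, R5  → R0 = 64  (R0 gets R5's value)
  MOV R5, R4  → R5 = 65  (R5 gets saved value)
Final: R0 = 64

64


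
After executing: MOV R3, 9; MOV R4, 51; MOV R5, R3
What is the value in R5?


Register state trace:
  MOV R3, 9  → R3 = 9
  MOV R4, 51  → R4 = 51
  MOV R5, R3  → R5 = 9
Final: R5 = 9

9


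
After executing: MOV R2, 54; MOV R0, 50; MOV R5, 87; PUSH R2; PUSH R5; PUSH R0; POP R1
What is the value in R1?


Stack trace (top is rightmost):
  MOV R2, 54  → R2 = 54
  MOV R0, 50  → R0 = 50
  MOV R5, 87  → R5 = 87
  PUSH R2  → stack: [54]
  PUSH R5  → stack: [54, 87]
  PUSH R0  → stack: [54, 87, 50]
  POP R1  → R1 = 50, stack: [54, 87]
Final: R1 = 50

50


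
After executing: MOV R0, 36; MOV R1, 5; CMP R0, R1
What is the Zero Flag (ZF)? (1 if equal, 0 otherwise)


Register state trace:
  MOV R0, 36  → R0 = 36
  MOV R1, 5  → R1 = 5
  CMP R0, R1  → computes 36 - 5 = 31
  Result is nonzero, so values are not equal
ZF = 0

0


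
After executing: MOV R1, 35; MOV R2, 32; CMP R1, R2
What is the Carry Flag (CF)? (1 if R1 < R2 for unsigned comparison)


Register state trace:
  MOV R1, 35  → R1 = 35
  MOV R2, 32  → R2 = 32
  CMP R1, R2  → unsigned 35 - 32: no borrow
  35 >= 32, so CF = 0
CF = 0

0


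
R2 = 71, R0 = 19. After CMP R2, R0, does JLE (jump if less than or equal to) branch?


Trace:
  R2 = 71, R0 = 19
  CMP R2, R0  → compares 71 vs 19
  JLE checks: is 71 less than or equal to 19?
  71 > 19, so condition is false
Branch taken: No

No


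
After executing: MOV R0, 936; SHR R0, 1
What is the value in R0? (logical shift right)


Register state trace:
  MOV R0, 936  → R0 = 936
  SHR R0, 1  → R0 = 936 >> 1 = 936 // 2^1 = 468
Final: R0 = 468

468


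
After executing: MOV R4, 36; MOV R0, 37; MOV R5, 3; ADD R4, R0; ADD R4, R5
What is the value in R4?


Register state trace:
  MOV R4, 36  → R4 = 36
  MOV R0, 37  → R0 = 37
  MOV R5, 3  → R5 = 3
  ADD R4, R0  → R4 = 36 + 37 = 73
  ADD R4, R5  → R4 = 73 + 3 = 76
Final: R4 = 76

76


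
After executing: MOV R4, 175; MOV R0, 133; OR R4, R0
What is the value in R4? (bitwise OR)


Register state trace:
  MOV R4, 175  → R4 = 175 (0b10101111)
  MOV R0, 133  → R0 = 133 (0b10000101)
  OR R4, R0   → R4 = 175 OR 133 = 175 (0b10101111)
Final: R4 = 175

175


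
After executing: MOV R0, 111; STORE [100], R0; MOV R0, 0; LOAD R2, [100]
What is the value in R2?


Register and memory trace:
  MOV R0, 111  → R0 = 111
  STORE [100], R0  → mem[100] = 111
  MOV R0, 0  → R0 = 0
  LOAD R2, [100]  → R2 = mem[100] = 111
Final: R2 = 111

111


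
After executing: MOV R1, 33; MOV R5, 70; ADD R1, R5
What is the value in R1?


Register state trace:
  MOV R1, 33  → R1 = 33
  MOV R5, 70  → R5 = 70
  ADD R1, R5  → R1 = 33 + 70 = 103
Final: R1 = 103

103


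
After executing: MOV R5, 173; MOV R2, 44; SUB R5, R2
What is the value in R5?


Register state trace:
  MOV R5, 173  → R5 = 173
  MOV R2, 44  → R2 = 44
  SUB R5, R2  → R5 = 173 - 44 = 129
Final: R5 = 129

129


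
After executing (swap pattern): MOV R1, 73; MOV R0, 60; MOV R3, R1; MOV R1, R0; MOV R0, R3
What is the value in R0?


Register state trace (swap pattern):
  MOV R1, 73  → R1 = 73
  MOV R0, 60  → R0 = 60
  MOV R3, R1  → R3 = 73  (save R1)
  MOV R1, R0  → R1 = 60  (R1 gets R0's value)
  MOV R0, R3  → R0 = 73  (R0 gets saved value)
Final: R0 = 73

73


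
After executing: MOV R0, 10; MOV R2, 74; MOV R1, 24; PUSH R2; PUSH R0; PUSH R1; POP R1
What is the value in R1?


Stack trace (top is rightmost):
  MOV R0, 10  → R0 = 10
  MOV R2, 74  → R2 = 74
  MOV R1, 24  → R1 = 24
  PUSH R2  → stack: [74]
  PUSH R0  → stack: [74, 10]
  PUSH R1  → stack: [74, 10, 24]
  POP R1  → R1 = 24, stack: [74, 10]
Final: R1 = 24

24


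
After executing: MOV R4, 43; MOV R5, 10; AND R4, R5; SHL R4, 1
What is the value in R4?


Register state trace:
  MOV R4, 43  → R4 = 43 (0b00101011)
  MOV R5, 10  → R5 = 10 (0b00001010)
  AND R4, R5  → R4 = 43 AND 10 = 10 (0b00001010)
  SHL R4, 1  → R4 = 10 << 1 = 20
Final: R4 = 20

20


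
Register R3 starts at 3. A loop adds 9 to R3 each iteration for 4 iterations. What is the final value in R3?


Starting value: R3 = 3
  Iter 1: R3 = 3 + 9 = 12
  Iter 2: R3 = 12 + 9 = 21
  Iter 3: R3 = 21 + 9 = 30
  Iter 4: R3 = 30 + 9 = 39
Final: R3 = 39

39


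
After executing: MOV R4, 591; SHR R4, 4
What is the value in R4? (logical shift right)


Register state trace:
  MOV R4, 591  → R4 = 591
  SHR R4, 4  → R4 = 591 >> 4 = 591 // 2^4 = 36
Final: R4 = 36

36


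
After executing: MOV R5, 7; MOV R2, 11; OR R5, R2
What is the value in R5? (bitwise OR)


Register state trace:
  MOV R5, 7  → R5 = 7 (0b00000111)
  MOV R2, 11  → R2 = 11 (0b00001011)
  OR R5, R2   → R5 = 7 OR 11 = 15 (0b00001111)
Final: R5 = 15

15


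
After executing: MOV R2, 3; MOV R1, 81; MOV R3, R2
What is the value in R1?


Register state trace:
  MOV R2, 3  → R2 = 3
  MOV R1, 81  → R1 = 81
  MOV R3, R2  → R3 = 3
Final: R1 = 81

81


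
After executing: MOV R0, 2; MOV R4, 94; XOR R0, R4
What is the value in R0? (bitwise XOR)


Register state trace:
  MOV R0, 2  → R0 = 2 (0b00000010)
  MOV R4, 94  → R4 = 94 (0b01011110)
  XOR R0, R4  → R0 = 2 XOR 94 = 92 (0b01011100)
Final: R0 = 92

92


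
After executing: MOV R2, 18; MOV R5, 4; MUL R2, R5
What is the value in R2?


Register state trace:
  MOV R2, 18  → R2 = 18
  MOV R5, 4  → R5 = 4
  MUL R2, R5  → R2 = 18 * 4 = 72
Final: R2 = 72

72


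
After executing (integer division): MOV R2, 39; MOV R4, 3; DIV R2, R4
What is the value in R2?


Register state trace:
  MOV R2, 39  → R2 = 39
  MOV R4, 3  → R4 = 3
  DIV R2, R4  → R2 = 39 // 3 = 13
Final: R2 = 13

13


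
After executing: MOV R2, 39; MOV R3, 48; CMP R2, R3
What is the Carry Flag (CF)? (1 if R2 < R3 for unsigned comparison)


Register state trace:
  MOV R2, 39  → R2 = 39
  MOV R3, 48  → R3 = 48
  CMP R2, R3  → unsigned 39 - 48: borrow occurs
  39 < 48, so CF = 1
CF = 1

1


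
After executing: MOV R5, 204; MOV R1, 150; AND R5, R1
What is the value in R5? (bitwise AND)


Register state trace:
  MOV R5, 204  → R5 = 204 (0b11001100)
  MOV R1, 150  → R1 = 150 (0b10010110)
  AND R5, R1  → R5 = 204 AND 150 = 132 (0b10000100)
Final: R5 = 132

132


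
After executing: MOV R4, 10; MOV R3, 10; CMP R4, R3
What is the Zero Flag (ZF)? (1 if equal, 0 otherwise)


Register state trace:
  MOV R4, 10  → R4 = 10
  MOV R3, 10  → R3 = 10
  CMP R4, R3  → computes 10 - 10 = 0
  Result is zero, so values are equal
ZF = 1

1


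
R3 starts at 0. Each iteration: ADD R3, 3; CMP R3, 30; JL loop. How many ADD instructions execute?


Loop trace (R3 starts at 0, target 30, step 3):
  ADD #1: R3 = 0 + 3 = 3  → 3 < 30, loop
  ADD #2: R3 = 3 + 3 = 6  → 6 < 30, loop
  ADD #3: R3 = 6 + 3 = 9  → 9 < 30, loop
  ADD #4: R3 = 9 + 3 = 12  → 12 < 30, loop
  ADD #5: R3 = 12 + 3 = 15  → 15 < 30, loop
  ADD #6: R3 = 15 + 3 = 18  → 18 < 30, loop
  ADD #7: R3 = 18 + 3 = 21  → 21 < 30, loop
  ADD #8: R3 = 21 + 3 = 24  → 24 < 30, loop
  ADD #9: R3 = 24 + 3 = 27  → 27 < 30, loop
  ADD #10: R3 = 27 + 3 = 30  → 30 >= 30, exit
Total ADD instructions: 10

10


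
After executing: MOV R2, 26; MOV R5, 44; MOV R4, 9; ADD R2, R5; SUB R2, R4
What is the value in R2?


Register state trace:
  MOV R2, 26  → R2 = 26
  MOV R5, 44  → R5 = 44
  MOV R4, 9  → R4 = 9
  ADD R2, R5  → R2 = 26 + 44 = 70
  SUB R2, R4  → R2 = 70 - 9 = 61
Final: R2 = 61

61


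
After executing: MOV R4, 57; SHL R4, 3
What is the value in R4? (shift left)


Register state trace:
  MOV R4, 57  → R4 = 57
  SHL R4, 3  → R4 = 57 << 3 = 57 * 2^3 = 456
Final: R4 = 456

456


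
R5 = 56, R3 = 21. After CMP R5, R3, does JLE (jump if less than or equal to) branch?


Trace:
  R5 = 56, R3 = 21
  CMP R5, R3  → compares 56 vs 21
  JLE checks: is 56 less than or equal to 21?
  56 > 21, so condition is false
Branch taken: No

No


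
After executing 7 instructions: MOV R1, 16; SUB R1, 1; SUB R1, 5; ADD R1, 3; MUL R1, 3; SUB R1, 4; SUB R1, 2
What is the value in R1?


Register state trace:
  MOV R1, 16  → R1 = 16
  SUB R1, 1  → R1 = 16 - 1 = 15
  SUB R1, 5  → R1 = 15 - 5 = 10
  ADD R1, 3  → R1 = 10 + 3 = 13
  MUL R1, 3  → R1 = 13 * 3 = 39
  SUB R1, 4  → R1 = 39 - 4 = 35
  SUB R1, 2  → R1 = 35 - 2 = 33
Final: R1 = 33

33


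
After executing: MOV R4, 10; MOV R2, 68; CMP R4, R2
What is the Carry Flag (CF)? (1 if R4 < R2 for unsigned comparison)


Register state trace:
  MOV R4, 10  → R4 = 10
  MOV R2, 68  → R2 = 68
  CMP R4, R2  → unsigned 10 - 68: borrow occurs
  10 < 68, so CF = 1
CF = 1

1


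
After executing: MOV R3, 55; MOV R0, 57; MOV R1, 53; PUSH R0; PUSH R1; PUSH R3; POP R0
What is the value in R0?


Stack trace (top is rightmost):
  MOV R3, 55  → R3 = 55
  MOV R0, 57  → R0 = 57
  MOV R1, 53  → R1 = 53
  PUSH R0  → stack: [57]
  PUSH R1  → stack: [57, 53]
  PUSH R3  → stack: [57, 53, 55]
  POP R0  → R0 = 55, stack: [57, 53]
Final: R0 = 55

55


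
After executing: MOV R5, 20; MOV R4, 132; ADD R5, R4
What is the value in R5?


Register state trace:
  MOV R5, 20  → R5 = 20
  MOV R4, 132  → R4 = 132
  ADD R5, R4  → R5 = 20 + 132 = 152
Final: R5 = 152

152


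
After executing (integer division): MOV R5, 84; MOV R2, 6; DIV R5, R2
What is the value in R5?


Register state trace:
  MOV R5, 84  → R5 = 84
  MOV R2, 6  → R2 = 6
  DIV R5, R2  → R5 = 84 // 6 = 14
Final: R5 = 14

14


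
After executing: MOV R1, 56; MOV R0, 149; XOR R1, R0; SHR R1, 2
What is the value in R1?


Register state trace:
  MOV R1, 56  → R1 = 56 (0b00111000)
  MOV R0, 149  → R0 = 149 (0b10010101)
  XOR R1, R0  → R1 = 56 XOR 149 = 173 (0b10101101)
  SHR R1, 2  → R1 = 173 >> 2 = 43
Final: R1 = 43

43


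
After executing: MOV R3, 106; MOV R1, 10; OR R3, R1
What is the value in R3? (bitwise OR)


Register state trace:
  MOV R3, 106  → R3 = 106 (0b01101010)
  MOV R1, 10  → R1 = 10 (0b00001010)
  OR R3, R1   → R3 = 106 OR 10 = 106 (0b01101010)
Final: R3 = 106

106


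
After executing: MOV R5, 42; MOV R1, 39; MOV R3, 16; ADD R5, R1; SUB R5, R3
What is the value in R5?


Register state trace:
  MOV R5, 42  → R5 = 42
  MOV R1, 39  → R1 = 39
  MOV R3, 16  → R3 = 16
  ADD R5, R1  → R5 = 42 + 39 = 81
  SUB R5, R3  → R5 = 81 - 16 = 65
Final: R5 = 65

65


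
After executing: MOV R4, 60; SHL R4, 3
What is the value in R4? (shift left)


Register state trace:
  MOV R4, 60  → R4 = 60
  SHL R4, 3  → R4 = 60 << 3 = 60 * 2^3 = 480
Final: R4 = 480

480


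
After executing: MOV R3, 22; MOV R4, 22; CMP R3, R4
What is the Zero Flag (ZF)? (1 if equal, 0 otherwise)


Register state trace:
  MOV R3, 22  → R3 = 22
  MOV R4, 22  → R4 = 22
  CMP R3, R4  → computes 22 - 22 = 0
  Result is zero, so values are equal
ZF = 1

1


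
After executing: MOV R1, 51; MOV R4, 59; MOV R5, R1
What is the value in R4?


Register state trace:
  MOV R1, 51  → R1 = 51
  MOV R4, 59  → R4 = 59
  MOV R5, R1  → R5 = 51
Final: R4 = 59

59


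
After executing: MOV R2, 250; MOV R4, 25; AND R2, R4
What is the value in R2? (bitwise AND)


Register state trace:
  MOV R2, 250  → R2 = 250 (0b11111010)
  MOV R4, 25  → R4 = 25 (0b00011001)
  AND R2, R4  → R2 = 250 AND 25 = 24 (0b00011000)
Final: R2 = 24

24


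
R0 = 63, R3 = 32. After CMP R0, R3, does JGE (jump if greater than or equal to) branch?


Trace:
  R0 = 63, R3 = 32
  CMP R0, R3  → compares 63 vs 32
  JGE checks: is 63 greater than or equal to 32?
  63 > 32, so condition is true
Branch taken: Yes

Yes


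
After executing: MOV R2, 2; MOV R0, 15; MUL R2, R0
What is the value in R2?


Register state trace:
  MOV R2, 2  → R2 = 2
  MOV R0, 15  → R0 = 15
  MUL R2, R0  → R2 = 2 * 15 = 30
Final: R2 = 30

30


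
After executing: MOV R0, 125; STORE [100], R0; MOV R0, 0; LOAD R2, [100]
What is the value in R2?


Register and memory trace:
  MOV R0, 125  → R0 = 125
  STORE [100], R0  → mem[100] = 125
  MOV R0, 0  → R0 = 0
  LOAD R2, [100]  → R2 = mem[100] = 125
Final: R2 = 125

125


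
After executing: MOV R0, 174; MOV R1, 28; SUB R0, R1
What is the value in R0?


Register state trace:
  MOV R0, 174  → R0 = 174
  MOV R1, 28  → R1 = 28
  SUB R0, R1  → R0 = 174 - 28 = 146
Final: R0 = 146

146


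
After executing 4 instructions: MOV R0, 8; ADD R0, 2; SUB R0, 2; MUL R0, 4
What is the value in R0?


Register state trace:
  MOV R0, 8  → R0 = 8
  ADD R0, 2  → R0 = 8 + 2 = 10
  SUB R0, 2  → R0 = 10 - 2 = 8
  MUL R0, 4  → R0 = 8 * 4 = 32
Final: R0 = 32

32


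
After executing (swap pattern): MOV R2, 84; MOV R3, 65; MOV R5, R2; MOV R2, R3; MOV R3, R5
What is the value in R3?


Register state trace (swap pattern):
  MOV R2, 84  → R2 = 84
  MOV R3, 65  → R3 = 65
  MOV R5, R2  → R5 = 84  (save R2)
  MOV R2, R3  → R2 = 65  (R2 gets R3's value)
  MOV R3, R5  → R3 = 84  (R3 gets saved value)
Final: R3 = 84

84


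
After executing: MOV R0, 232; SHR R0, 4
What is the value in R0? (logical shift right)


Register state trace:
  MOV R0, 232  → R0 = 232
  SHR R0, 4  → R0 = 232 >> 4 = 232 // 2^4 = 14
Final: R0 = 14

14


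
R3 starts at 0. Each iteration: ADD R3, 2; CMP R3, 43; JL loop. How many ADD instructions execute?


Loop trace (R3 starts at 0, target 43, step 2):
  ADD #1: R3 = 0 + 2 = 2  → 2 < 43, loop
  ADD #2: R3 = 2 + 2 = 4  → 4 < 43, loop
  ADD #3: R3 = 4 + 2 = 6  → 6 < 43, loop
  ADD #4: R3 = 6 + 2 = 8  → 8 < 43, loop
  ADD #5: R3 = 8 + 2 = 10  → 10 < 43, loop
  ADD #6: R3 = 10 + 2 = 12  → 12 < 43, loop
  ADD #7: R3 = 12 + 2 = 14  → 14 < 43, loop
  ADD #8: R3 = 14 + 2 = 16  → 16 < 43, loop
  ADD #9: R3 = 16 + 2 = 18  → 18 < 43, loop
  ADD #10: R3 = 18 + 2 = 20  → 20 < 43, loop
  ADD #11: R3 = 20 + 2 = 22  → 22 < 43, loop
  ADD #12: R3 = 22 + 2 = 24  → 24 < 43, loop
  ADD #13: R3 = 24 + 2 = 26  → 26 < 43, loop
  ADD #14: R3 = 26 + 2 = 28  → 28 < 43, loop
  ADD #15: R3 = 28 + 2 = 30  → 30 < 43, loop
  ADD #16: R3 = 30 + 2 = 32  → 32 < 43, loop
  ADD #17: R3 = 32 + 2 = 34  → 34 < 43, loop
  ADD #18: R3 = 34 + 2 = 36  → 36 < 43, loop
  ADD #19: R3 = 36 + 2 = 38  → 38 < 43, loop
  ADD #20: R3 = 38 + 2 = 40  → 40 < 43, loop
  ADD #21: R3 = 40 + 2 = 42  → 42 < 43, loop
  ADD #22: R3 = 42 + 2 = 44  → 44 >= 43, exit
Total ADD instructions: 22

22


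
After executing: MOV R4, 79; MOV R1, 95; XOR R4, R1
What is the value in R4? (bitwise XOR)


Register state trace:
  MOV R4, 79  → R4 = 79 (0b01001111)
  MOV R1, 95  → R1 = 95 (0b01011111)
  XOR R4, R1  → R4 = 79 XOR 95 = 16 (0b00010000)
Final: R4 = 16

16


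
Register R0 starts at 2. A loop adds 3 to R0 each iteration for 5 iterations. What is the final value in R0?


Starting value: R0 = 2
  Iter 1: R0 = 2 + 3 = 5
  Iter 2: R0 = 5 + 3 = 8
  Iter 3: R0 = 8 + 3 = 11
  Iter 4: R0 = 11 + 3 = 14
  Iter 5: R0 = 14 + 3 = 17
Final: R0 = 17

17


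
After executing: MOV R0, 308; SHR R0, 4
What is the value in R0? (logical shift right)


Register state trace:
  MOV R0, 308  → R0 = 308
  SHR R0, 4  → R0 = 308 >> 4 = 308 // 2^4 = 19
Final: R0 = 19

19


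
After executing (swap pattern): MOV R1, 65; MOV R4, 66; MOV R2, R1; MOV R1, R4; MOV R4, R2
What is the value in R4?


Register state trace (swap pattern):
  MOV R1, 65  → R1 = 65
  MOV R4, 66  → R4 = 66
  MOV R2, R1  → R2 = 65  (save R1)
  MOV R1, R4  → R1 = 66  (R1 gets R4's value)
  MOV R4, R2  → R4 = 65  (R4 gets saved value)
Final: R4 = 65

65


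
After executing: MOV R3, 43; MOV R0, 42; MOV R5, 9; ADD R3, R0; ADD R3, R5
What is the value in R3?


Register state trace:
  MOV R3, 43  → R3 = 43
  MOV R0, 42  → R0 = 42
  MOV R5, 9  → R5 = 9
  ADD R3, R0  → R3 = 43 + 42 = 85
  ADD R3, R5  → R3 = 85 + 9 = 94
Final: R3 = 94

94


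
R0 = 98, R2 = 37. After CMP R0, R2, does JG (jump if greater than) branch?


Trace:
  R0 = 98, R2 = 37
  CMP R0, R2  → compares 98 vs 37
  JG checks: is 98 greater than 37?
  98 > 37, so condition is true
Branch taken: Yes

Yes


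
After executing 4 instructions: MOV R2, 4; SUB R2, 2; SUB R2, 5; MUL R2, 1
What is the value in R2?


Register state trace:
  MOV R2, 4  → R2 = 4
  SUB R2, 2  → R2 = 4 - 2 = 2
  SUB R2, 5  → R2 = 2 - 5 = -3
  MUL R2, 1  → R2 = -3 * 1 = -3
Final: R2 = -3

-3


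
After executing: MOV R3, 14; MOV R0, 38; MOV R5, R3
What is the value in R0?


Register state trace:
  MOV R3, 14  → R3 = 14
  MOV R0, 38  → R0 = 38
  MOV R5, R3  → R5 = 14
Final: R0 = 38

38


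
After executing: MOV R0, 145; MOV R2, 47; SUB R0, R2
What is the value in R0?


Register state trace:
  MOV R0, 145  → R0 = 145
  MOV R2, 47  → R2 = 47
  SUB R0, R2  → R0 = 145 - 47 = 98
Final: R0 = 98

98


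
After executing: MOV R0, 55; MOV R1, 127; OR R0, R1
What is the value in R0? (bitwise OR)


Register state trace:
  MOV R0, 55  → R0 = 55 (0b00110111)
  MOV R1, 127  → R1 = 127 (0b01111111)
  OR R0, R1   → R0 = 55 OR 127 = 127 (0b01111111)
Final: R0 = 127

127


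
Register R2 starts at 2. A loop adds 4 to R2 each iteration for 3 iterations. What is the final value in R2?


Starting value: R2 = 2
  Iter 1: R2 = 2 + 4 = 6
  Iter 2: R2 = 6 + 4 = 10
  Iter 3: R2 = 10 + 4 = 14
Final: R2 = 14

14


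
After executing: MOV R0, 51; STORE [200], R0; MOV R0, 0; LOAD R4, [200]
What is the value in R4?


Register and memory trace:
  MOV R0, 51  → R0 = 51
  STORE [200], R0  → mem[200] = 51
  MOV R0, 0  → R0 = 0
  LOAD R4, [200]  → R4 = mem[200] = 51
Final: R4 = 51

51


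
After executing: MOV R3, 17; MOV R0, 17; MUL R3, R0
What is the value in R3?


Register state trace:
  MOV R3, 17  → R3 = 17
  MOV R0, 17  → R0 = 17
  MUL R3, R0  → R3 = 17 * 17 = 289
Final: R3 = 289

289


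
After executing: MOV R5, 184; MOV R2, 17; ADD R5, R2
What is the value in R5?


Register state trace:
  MOV R5, 184  → R5 = 184
  MOV R2, 17  → R2 = 17
  ADD R5, R2  → R5 = 184 + 17 = 201
Final: R5 = 201

201


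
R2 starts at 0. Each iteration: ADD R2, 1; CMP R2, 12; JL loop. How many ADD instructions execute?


Loop trace (R2 starts at 0, target 12, step 1):
  ADD #1: R2 = 0 + 1 = 1  → 1 < 12, loop
  ADD #2: R2 = 1 + 1 = 2  → 2 < 12, loop
  ADD #3: R2 = 2 + 1 = 3  → 3 < 12, loop
  ADD #4: R2 = 3 + 1 = 4  → 4 < 12, loop
  ADD #5: R2 = 4 + 1 = 5  → 5 < 12, loop
  ADD #6: R2 = 5 + 1 = 6  → 6 < 12, loop
  ADD #7: R2 = 6 + 1 = 7  → 7 < 12, loop
  ADD #8: R2 = 7 + 1 = 8  → 8 < 12, loop
  ADD #9: R2 = 8 + 1 = 9  → 9 < 12, loop
  ADD #10: R2 = 9 + 1 = 10  → 10 < 12, loop
  ADD #11: R2 = 10 + 1 = 11  → 11 < 12, loop
  ADD #12: R2 = 11 + 1 = 12  → 12 >= 12, exit
Total ADD instructions: 12

12


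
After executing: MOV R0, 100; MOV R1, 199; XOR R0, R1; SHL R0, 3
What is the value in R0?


Register state trace:
  MOV R0, 100  → R0 = 100 (0b01100100)
  MOV R1, 199  → R1 = 199 (0b11000111)
  XOR R0, R1  → R0 = 100 XOR 199 = 163 (0b10100011)
  SHL R0, 3  → R0 = 163 << 3 = 1304
Final: R0 = 1304

1304


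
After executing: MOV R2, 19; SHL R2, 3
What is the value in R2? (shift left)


Register state trace:
  MOV R2, 19  → R2 = 19
  SHL R2, 3  → R2 = 19 << 3 = 19 * 2^3 = 152
Final: R2 = 152

152


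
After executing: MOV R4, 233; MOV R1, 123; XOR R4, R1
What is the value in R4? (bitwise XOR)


Register state trace:
  MOV R4, 233  → R4 = 233 (0b11101001)
  MOV R1, 123  → R1 = 123 (0b01111011)
  XOR R4, R1  → R4 = 233 XOR 123 = 146 (0b10010010)
Final: R4 = 146

146


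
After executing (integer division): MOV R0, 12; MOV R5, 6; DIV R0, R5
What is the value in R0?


Register state trace:
  MOV R0, 12  → R0 = 12
  MOV R5, 6  → R5 = 6
  DIV R0, R5  → R0 = 12 // 6 = 2
Final: R0 = 2

2


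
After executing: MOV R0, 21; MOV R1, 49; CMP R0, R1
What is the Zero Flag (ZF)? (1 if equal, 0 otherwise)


Register state trace:
  MOV R0, 21  → R0 = 21
  MOV R1, 49  → R1 = 49
  CMP R0, R1  → computes 21 - 49 = -28
  Result is nonzero, so values are not equal
ZF = 0

0


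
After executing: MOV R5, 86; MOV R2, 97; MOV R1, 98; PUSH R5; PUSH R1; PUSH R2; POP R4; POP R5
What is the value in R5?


Stack trace (top is rightmost):
  MOV R5, 86  → R5 = 86
  MOV R2, 97  → R2 = 97
  MOV R1, 98  → R1 = 98
  PUSH R5  → stack: [86]
  PUSH R1  → stack: [86, 98]
  PUSH R2  → stack: [86, 98, 97]
  POP R4  → R4 = 97, stack: [86, 98]
  POP R5  → R5 = 98, stack: [86]
Final: R5 = 98

98


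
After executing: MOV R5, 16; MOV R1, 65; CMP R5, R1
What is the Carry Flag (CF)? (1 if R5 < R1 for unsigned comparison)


Register state trace:
  MOV R5, 16  → R5 = 16
  MOV R1, 65  → R1 = 65
  CMP R5, R1  → unsigned 16 - 65: borrow occurs
  16 < 65, so CF = 1
CF = 1

1


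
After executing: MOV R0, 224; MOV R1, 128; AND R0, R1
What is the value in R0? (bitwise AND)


Register state trace:
  MOV R0, 224  → R0 = 224 (0b11100000)
  MOV R1, 128  → R1 = 128 (0b10000000)
  AND R0, R1  → R0 = 224 AND 128 = 128 (0b10000000)
Final: R0 = 128

128


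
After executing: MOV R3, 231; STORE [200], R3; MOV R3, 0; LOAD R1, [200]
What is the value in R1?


Register and memory trace:
  MOV R3, 231  → R3 = 231
  STORE [200], R3  → mem[200] = 231
  MOV R3, 0  → R3 = 0
  LOAD R1, [200]  → R1 = mem[200] = 231
Final: R1 = 231

231


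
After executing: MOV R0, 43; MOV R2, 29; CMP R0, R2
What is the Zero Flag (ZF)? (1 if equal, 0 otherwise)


Register state trace:
  MOV R0, 43  → R0 = 43
  MOV R2, 29  → R2 = 29
  CMP R0, R2  → computes 43 - 29 = 14
  Result is nonzero, so values are not equal
ZF = 0

0


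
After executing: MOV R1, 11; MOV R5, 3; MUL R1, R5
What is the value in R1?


Register state trace:
  MOV R1, 11  → R1 = 11
  MOV R5, 3  → R5 = 3
  MUL R1, R5  → R1 = 11 * 3 = 33
Final: R1 = 33

33


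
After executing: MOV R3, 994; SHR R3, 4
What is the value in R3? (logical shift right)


Register state trace:
  MOV R3, 994  → R3 = 994
  SHR R3, 4  → R3 = 994 >> 4 = 994 // 2^4 = 62
Final: R3 = 62

62


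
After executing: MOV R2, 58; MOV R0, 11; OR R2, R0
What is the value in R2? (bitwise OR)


Register state trace:
  MOV R2, 58  → R2 = 58 (0b00111010)
  MOV R0, 11  → R0 = 11 (0b00001011)
  OR R2, R0   → R2 = 58 OR 11 = 59 (0b00111011)
Final: R2 = 59

59


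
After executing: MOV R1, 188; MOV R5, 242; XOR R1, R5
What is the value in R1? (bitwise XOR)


Register state trace:
  MOV R1, 188  → R1 = 188 (0b10111100)
  MOV R5, 242  → R5 = 242 (0b11110010)
  XOR R1, R5  → R1 = 188 XOR 242 = 78 (0b01001110)
Final: R1 = 78

78


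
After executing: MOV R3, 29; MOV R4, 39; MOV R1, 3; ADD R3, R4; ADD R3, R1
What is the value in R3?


Register state trace:
  MOV R3, 29  → R3 = 29
  MOV R4, 39  → R4 = 39
  MOV R1, 3  → R1 = 3
  ADD R3, R4  → R3 = 29 + 39 = 68
  ADD R3, R1  → R3 = 68 + 3 = 71
Final: R3 = 71

71
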